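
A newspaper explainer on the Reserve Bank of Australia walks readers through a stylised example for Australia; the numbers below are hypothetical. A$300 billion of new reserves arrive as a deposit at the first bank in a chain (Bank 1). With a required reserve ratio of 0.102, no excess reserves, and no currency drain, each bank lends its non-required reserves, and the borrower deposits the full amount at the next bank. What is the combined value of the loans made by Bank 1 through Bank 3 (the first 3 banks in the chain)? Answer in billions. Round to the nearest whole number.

A$729 billion

Bank i lends (1 − rr)^i of the original deposit: Bank 1 lends 300·0.8980 = 269.4000, Bank 2 lends 300·0.8980² = 241.9212, and so on.
Summing a geometric series: total = 300·[0.8980·(1 − 0.8980^3) / (1 − 0.8980)] ≈ 728.5664 billion.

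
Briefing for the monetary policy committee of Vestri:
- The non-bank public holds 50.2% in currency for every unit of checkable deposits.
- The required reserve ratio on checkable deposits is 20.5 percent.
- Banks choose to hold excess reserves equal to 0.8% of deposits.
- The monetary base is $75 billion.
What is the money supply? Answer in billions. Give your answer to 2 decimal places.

$157.55 billion

The money multiplier is m = (1 + c) / (rr + e + c) = (1 + 0.502) / (0.205 + 0.008 + 0.502) ≈ 2.10070.
So M = m × MB = 2.10070 × 75 = 157.5525 billion.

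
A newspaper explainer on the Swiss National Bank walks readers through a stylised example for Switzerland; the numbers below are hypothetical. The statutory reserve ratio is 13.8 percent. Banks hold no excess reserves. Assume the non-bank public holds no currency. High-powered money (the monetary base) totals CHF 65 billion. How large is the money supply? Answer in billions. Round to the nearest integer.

With no currency drain or excess reserves, the money multiplier is m = 1/rr = 1/0.138 ≈ 7.2464.
Money supply M = m × MB = 7.2464 × 65 = 471.016 billion.

CHF 471 billion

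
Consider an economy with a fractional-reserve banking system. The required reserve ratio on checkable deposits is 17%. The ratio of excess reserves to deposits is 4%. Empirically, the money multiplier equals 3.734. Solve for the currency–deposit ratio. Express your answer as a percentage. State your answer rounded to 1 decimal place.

7.9%

Using m = 3.734. From m = (1 + c)/(c + rr + e), rearranging gives 1 + c = m·(c + rr + e), so c·(1 − m) = m·(rr + e) − 1.
Hence c = [m·(rr + e) − 1]/(1 − m) = [3.734 × (0.17 + 0.04) − 1] / (1 − 3.734) ≈ 0.078954.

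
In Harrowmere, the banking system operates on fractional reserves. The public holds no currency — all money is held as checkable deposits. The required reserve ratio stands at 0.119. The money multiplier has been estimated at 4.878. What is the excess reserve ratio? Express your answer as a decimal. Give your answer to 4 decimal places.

Using m = 4.878. Since m = (1 + c)/(c + rr + e), the denominator satisfies c + rr + e = (1 + c)/m = (1 + 0) / 4.878 ≈ 0.205002.
With c = 0 and rr = 0.119, the excess reserve ratio is 0.205002 − 0 − 0.119 = 0.086002.

0.0860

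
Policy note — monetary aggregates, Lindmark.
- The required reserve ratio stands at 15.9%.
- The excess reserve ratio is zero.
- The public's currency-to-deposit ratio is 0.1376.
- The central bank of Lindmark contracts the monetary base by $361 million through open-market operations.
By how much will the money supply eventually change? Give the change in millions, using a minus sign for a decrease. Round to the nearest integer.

The money multiplier is m = (1 + c) / (rr + c) = (1 + 0.1376) / (0.159 + 0.1376) ≈ 3.8355.
The sale removes 361 million of base, so ΔM = m × ΔMB = 3.8355 × (−361) = -1384.6155 million.

-1385 million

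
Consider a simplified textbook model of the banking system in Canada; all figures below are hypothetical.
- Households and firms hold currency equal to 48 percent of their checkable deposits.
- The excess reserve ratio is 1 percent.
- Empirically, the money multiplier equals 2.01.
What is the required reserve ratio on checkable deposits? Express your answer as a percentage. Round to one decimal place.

Using m = 2.01. Since m = (1 + c)/(c + rr + e), the denominator satisfies c + rr + e = (1 + c)/m = (1 + 0.48) / 2.01 ≈ 0.736318.
With c = 0.48 and e = 0.01, the required reserve ratio on checkable deposits is 0.736318 − 0.48 − 0.01 = 0.246318.

24.6%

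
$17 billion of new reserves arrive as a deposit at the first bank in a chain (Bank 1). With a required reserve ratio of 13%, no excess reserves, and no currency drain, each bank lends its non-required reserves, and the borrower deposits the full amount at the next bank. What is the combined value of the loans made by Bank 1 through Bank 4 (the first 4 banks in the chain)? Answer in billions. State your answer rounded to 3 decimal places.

$48.591 billion

Bank i lends (1 − rr)^i of the original deposit: Bank 1 lends 17·0.8700 = 14.7900, Bank 2 lends 17·0.8700² = 12.8673, and so on.
Summing a geometric series: total = 17·[0.8700·(1 − 0.8700^4) / (1 − 0.8700)] ≈ 48.5911 billion.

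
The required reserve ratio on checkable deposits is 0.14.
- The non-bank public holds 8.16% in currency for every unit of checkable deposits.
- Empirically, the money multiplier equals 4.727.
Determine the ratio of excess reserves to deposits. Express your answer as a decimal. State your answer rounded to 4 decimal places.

Using m = 4.727. Since m = (1 + c)/(c + rr + e), the denominator satisfies c + rr + e = (1 + c)/m = (1 + 0.0816) / 4.727 ≈ 0.228813.
With c = 0.0816 and rr = 0.14, the ratio of excess reserves to deposits is 0.228813 − 0.0816 − 0.14 = 0.007213.

0.0072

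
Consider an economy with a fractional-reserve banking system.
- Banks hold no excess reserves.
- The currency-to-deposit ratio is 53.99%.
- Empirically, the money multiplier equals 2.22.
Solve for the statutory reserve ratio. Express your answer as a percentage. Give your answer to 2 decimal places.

Using m = 2.22. Since m = (1 + c)/(c + rr + e), the denominator satisfies c + rr + e = (1 + c)/m = (1 + 0.5399) / 2.22 ≈ 0.693649.
With c = 0.5399 and e = 0, the statutory reserve ratio is 0.693649 − 0.5399 − 0 = 0.153749.

15.37%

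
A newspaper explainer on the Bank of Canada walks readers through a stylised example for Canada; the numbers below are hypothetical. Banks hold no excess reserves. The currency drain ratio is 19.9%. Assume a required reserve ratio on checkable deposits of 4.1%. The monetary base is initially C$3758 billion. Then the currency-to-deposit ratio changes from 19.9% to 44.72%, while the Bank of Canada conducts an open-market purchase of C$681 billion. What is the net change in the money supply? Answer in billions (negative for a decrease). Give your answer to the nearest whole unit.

-5616 billion

Before: m₁ = (1 + 0.199) / (0.041 + 0.199) ≈ 4.99583, MB₁ = 3758, so M₁ = 4.99583 × 3758 ≈ 18774.3291 billion.
After: m₂ = (1 + 0.4472) / (0.041 + 0.4472) ≈ 2.96436, MB₂ = 3758 + 681 = 4439, so M₂ = 2.96436 × 4439 ≈ 13158.794 billion.
ΔM = M₂ − M₁ = 13158.794 − 18774.3291 = -5615.5351 billion.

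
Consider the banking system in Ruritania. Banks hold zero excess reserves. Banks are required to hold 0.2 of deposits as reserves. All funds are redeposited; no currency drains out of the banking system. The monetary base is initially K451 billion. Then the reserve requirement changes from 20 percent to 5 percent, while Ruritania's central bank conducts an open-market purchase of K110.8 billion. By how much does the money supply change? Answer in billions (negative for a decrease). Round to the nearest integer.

K8981 billion

Before: m₁ = 1 / (0.2) = 5, MB₁ = 451, so M₁ = 5 × 451 = 2255 billion.
After: m₂ = 1 / (0.05) = 20, MB₂ = 451 + 110.8 = 561.8, so M₂ = 20 × 561.8 = 11236 billion.
ΔM = M₂ − M₁ = 11236 − 2255 = 8981 billion.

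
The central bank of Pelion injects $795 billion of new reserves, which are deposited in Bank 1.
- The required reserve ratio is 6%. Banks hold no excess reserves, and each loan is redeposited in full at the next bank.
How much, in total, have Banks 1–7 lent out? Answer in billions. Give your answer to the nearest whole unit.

Bank i lends (1 − rr)^i of the original deposit: Bank 1 lends 795·0.9400 = 747.3000, Bank 2 lends 795·0.9400² = 702.4620, and so on.
Summing a geometric series: total = 795·[0.9400·(1 − 0.9400^7) / (1 − 0.9400)] ≈ 4378.2116 billion.

$4378 billion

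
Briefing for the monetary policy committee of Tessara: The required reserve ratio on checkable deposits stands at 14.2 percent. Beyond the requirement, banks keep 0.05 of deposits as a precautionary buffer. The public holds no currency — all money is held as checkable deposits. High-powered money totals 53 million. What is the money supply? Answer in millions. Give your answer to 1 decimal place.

The money multiplier is m = 1 / (rr + e) = 1 / (0.142 + 0.05) ≈ 5.2083.
So M = m × MB = 5.2083 × 53 = 276.0399 million.

276.0 million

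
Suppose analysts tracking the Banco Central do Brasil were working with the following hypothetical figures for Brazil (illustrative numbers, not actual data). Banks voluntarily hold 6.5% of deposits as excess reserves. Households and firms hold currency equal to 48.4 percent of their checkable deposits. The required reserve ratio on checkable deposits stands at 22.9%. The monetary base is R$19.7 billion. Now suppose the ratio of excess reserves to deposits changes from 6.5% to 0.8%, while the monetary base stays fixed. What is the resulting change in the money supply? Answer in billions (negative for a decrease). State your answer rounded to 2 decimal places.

Initially m₁ = (1 + 0.484) / (0.229 + 0.065 + 0.484) ≈ 1.90746, so M₁ = 1.90746 × 19.7 ≈ 37.577 billion.
After the change m₂ = (1 + 0.484) / (0.229 + 0.008 + 0.484) ≈ 2.05825, so M₂ = 2.05825 × 19.7 ≈ 40.5475 billion.
ΔM = M₂ − M₁ = 40.5475 − 37.577 = 2.9705 billion.

R$2.97 billion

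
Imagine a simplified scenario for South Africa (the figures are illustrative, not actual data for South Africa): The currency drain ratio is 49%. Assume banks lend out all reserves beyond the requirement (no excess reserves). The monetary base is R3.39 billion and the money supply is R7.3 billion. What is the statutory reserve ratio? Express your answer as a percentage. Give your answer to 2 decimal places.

Using m = M/MB = 7.3/3.39 ≈ 2.153392. Since m = (1 + c)/(c + rr + e), the denominator satisfies c + rr + e = (1 + c)/m = (1 + 0.49) / 2.153392 ≈ 0.691932.
With c = 0.49 and e = 0, the statutory reserve ratio is 0.691932 − 0.49 − 0 = 0.201932.

20.19%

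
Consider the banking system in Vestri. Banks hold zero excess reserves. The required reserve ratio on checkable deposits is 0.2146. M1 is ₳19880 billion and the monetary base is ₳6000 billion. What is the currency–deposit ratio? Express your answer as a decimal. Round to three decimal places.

0.125

Using m = M/MB = 19880/6000 ≈ 3.313333. From m = (1 + c)/(c + rr + e), rearranging gives 1 + c = m·(c + rr + e), so c·(1 − m) = m·(rr + e) − 1.
Hence c = [m·(rr + e) − 1]/(1 − m) = [3.313333 × (0.2146 + 0) − 1] / (1 − 3.313333) ≈ 0.124910.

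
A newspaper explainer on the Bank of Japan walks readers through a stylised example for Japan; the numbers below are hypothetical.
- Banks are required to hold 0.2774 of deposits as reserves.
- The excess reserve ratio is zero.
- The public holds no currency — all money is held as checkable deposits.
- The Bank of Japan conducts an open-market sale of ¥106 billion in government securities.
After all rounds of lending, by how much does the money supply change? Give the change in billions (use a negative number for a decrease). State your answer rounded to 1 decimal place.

-382.1 billion

The simple money multiplier is m = 1/rr = 1/0.2774 ≈ 3.60490.
An open-market sale reduces the monetary base by 106 billion, so ΔM = m × ΔMB = 3.60490 × (−106) = -382.1194 billion.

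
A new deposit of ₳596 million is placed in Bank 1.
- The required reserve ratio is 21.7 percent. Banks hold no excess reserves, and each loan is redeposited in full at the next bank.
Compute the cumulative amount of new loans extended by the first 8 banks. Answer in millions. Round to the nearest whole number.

₳1847 million

Bank i lends (1 − rr)^i of the original deposit: Bank 1 lends 596·0.7830 = 466.6680, Bank 2 lends 596·0.7830² ≈ 365.4010, and so on.
Summing a geometric series: total = 596·[0.7830·(1 − 0.7830^8) / (1 − 0.7830)] ≈ 1846.7056 million.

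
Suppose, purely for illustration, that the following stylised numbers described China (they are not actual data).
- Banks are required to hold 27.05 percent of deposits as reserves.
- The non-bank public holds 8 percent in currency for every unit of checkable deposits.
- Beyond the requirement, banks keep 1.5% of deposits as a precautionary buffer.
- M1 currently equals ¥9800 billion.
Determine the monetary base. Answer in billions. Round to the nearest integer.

The money multiplier is m = (1 + c) / (rr + e + c) = (1 + 0.08) / (0.2705 + 0.015 + 0.08) ≈ 2.95486.
MB = M / m = 9800 / 2.95486 ≈ 3316.57 billion.

¥3317 billion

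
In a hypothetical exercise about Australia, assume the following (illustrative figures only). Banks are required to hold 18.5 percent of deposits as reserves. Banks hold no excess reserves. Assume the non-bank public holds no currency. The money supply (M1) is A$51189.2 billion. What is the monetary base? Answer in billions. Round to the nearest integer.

With no currency drain and no excess reserves, the money multiplier is m = 1/rr = 1/0.185 ≈ 5.405405.
The monetary base is MB = M / m = 51189.2 / 5.405405 ≈ 9470.0027 billion.

A$9470 billion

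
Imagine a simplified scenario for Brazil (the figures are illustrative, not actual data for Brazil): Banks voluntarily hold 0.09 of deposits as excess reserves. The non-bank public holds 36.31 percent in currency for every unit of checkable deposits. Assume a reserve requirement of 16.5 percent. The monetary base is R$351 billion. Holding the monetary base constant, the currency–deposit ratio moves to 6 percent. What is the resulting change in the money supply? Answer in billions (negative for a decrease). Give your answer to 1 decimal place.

Initially m₁ = (1 + 0.3631) / (0.165 + 0.09 + 0.3631) ≈ 2.20531, so M₁ = 2.20531 × 351 ≈ 774.0638 billion.
After the change m₂ = (1 + 0.06) / (0.165 + 0.09 + 0.06) ≈ 3.36508, so M₂ = 3.36508 × 351 ≈ 1181.1431 billion.
ΔM = M₂ − M₁ = 1181.1431 − 774.0638 = 407.0793 billion.

R$407.1 billion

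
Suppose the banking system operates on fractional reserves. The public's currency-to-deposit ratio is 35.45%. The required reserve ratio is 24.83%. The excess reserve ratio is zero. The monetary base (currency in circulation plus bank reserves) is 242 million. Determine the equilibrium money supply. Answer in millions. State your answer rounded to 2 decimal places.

The money multiplier is m = (1 + c) / (rr + c) = (1 + 0.3545) / (0.2483 + 0.3545) ≈ 2.247014.
So M = m × MB = 2.247014 × 242 ≈ 543.7774 million.

543.78 million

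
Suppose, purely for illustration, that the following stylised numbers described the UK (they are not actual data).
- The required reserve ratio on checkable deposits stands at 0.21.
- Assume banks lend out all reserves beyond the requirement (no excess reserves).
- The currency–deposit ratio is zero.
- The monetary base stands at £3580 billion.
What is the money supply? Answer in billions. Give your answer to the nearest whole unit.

£17048 billion

With no currency drain or excess reserves, the money multiplier is m = 1/rr = 1/0.21 ≈ 4.76190.
Money supply M = m × MB = 4.76190 × 3580 = 17047.602 billion.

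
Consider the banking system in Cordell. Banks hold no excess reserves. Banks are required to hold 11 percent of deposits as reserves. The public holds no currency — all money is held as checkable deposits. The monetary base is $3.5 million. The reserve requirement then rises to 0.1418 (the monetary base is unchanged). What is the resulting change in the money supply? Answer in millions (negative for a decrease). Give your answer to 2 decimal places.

Initially m₁ = 1 / (0.11) ≈ 9.0909, so M₁ = 9.0909 × 3.5 ≈ 31.8181 million.
After the change m₂ = 1 / (0.1418) ≈ 7.0522, so M₂ = 7.0522 × 3.5 = 24.6827 million.
ΔM = M₂ − M₁ = 24.6827 − 31.8181 = -7.1354 million.

-7.14 million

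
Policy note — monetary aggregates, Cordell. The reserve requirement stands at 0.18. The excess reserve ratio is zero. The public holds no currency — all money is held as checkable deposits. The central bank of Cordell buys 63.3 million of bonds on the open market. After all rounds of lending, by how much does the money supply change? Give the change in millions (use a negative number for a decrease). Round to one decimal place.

351.7 million

The simple money multiplier is m = 1/rr = 1/0.18 ≈ 5.5556.
An open-market purchase increases the monetary base by 63.3 million, so ΔM = m × ΔMB = 5.5556 × 63.3 ≈ 351.6695 million.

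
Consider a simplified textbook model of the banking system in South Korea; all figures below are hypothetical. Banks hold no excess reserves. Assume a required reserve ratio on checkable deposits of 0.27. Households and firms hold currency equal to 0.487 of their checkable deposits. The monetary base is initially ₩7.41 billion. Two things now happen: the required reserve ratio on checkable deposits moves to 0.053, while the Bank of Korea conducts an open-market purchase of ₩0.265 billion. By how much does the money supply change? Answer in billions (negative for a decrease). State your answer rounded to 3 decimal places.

Before: m₁ = (1 + 0.487) / (0.27 + 0.487) ≈ 1.96433, MB₁ = 7.41, so M₁ = 1.96433 × 7.41 ≈ 14.5557 billion.
After: m₂ = (1 + 0.487) / (0.053 + 0.487) ≈ 2.75370, MB₂ = 7.41 + 0.265 = 7.675, so M₂ = 2.75370 × 7.675 ≈ 21.1346 billion.
ΔM = M₂ − M₁ = 21.1346 − 14.5557 = 6.5789 billion.

₩6.579 billion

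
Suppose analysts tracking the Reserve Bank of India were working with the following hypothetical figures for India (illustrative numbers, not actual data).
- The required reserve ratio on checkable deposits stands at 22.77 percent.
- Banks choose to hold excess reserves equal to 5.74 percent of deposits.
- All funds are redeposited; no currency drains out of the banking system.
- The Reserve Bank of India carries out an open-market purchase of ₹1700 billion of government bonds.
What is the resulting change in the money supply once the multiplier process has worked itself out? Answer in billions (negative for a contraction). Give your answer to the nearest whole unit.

₹5963 billion

The money multiplier is m = 1 / (rr + e) = 1 / (0.2277 + 0.0574) ≈ 3.50754.
The purchase adds 1700 billion of base, so ΔM = m × ΔMB = 3.50754 × (+1700) = 5962.818 billion.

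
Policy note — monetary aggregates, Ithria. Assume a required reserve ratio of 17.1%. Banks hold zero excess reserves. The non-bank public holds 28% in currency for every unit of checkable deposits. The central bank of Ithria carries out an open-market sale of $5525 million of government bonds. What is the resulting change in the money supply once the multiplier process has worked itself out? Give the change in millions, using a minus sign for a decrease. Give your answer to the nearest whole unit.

-15681 million

The money multiplier is m = (1 + c) / (rr + c) = (1 + 0.28) / (0.171 + 0.28) ≈ 2.83814.
The sale removes 5525 million of base, so ΔM = m × ΔMB = 2.83814 × (−5525) = -15680.7235 million.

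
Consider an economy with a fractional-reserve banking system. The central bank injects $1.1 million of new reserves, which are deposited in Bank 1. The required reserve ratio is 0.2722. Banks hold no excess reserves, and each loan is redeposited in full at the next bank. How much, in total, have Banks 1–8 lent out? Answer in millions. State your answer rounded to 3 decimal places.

Bank i lends (1 − rr)^i of the original deposit: Bank 1 lends 1.1·0.7278 ≈ 0.8006, Bank 2 lends 1.1·0.7278² ≈ 0.5827, and so on.
Summing a geometric series: total = 1.1·[0.7278·(1 − 0.7278^8) / (1 − 0.7278)] ≈ 2.7096 million.

$2.710 million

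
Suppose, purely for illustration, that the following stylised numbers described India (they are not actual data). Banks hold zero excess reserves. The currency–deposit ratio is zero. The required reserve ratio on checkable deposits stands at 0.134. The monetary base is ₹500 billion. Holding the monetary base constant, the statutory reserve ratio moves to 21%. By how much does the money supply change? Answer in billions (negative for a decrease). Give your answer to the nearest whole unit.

Initially m₁ = 1 / (0.134) ≈ 7.4627, so M₁ = 7.4627 × 500 = 3731.35 billion.
After the change m₂ = 1 / (0.21) ≈ 4.7619, so M₂ = 4.7619 × 500 = 2380.95 billion.
ΔM = M₂ − M₁ = 2380.95 − 3731.35 = -1350.4 billion.

-1350 billion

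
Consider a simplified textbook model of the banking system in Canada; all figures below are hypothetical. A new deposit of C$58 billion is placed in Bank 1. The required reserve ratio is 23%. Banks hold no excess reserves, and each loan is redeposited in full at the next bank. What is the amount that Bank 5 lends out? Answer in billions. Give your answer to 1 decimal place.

Each bank lends a fraction (1 − rr) = 0.7700 of the deposit it receives, so Bank 5 receives 58·0.7700^4 and lends 58·0.7700^5 ≈ 15.6993 billion.

C$15.7 billion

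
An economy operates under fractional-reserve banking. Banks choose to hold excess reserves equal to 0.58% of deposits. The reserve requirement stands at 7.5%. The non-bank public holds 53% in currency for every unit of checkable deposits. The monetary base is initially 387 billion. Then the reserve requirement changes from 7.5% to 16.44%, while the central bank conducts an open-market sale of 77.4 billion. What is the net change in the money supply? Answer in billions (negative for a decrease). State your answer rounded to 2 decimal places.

Before: m₁ = (1 + 0.53) / (0.075 + 0.0058 + 0.53) ≈ 2.504912, MB₁ = 387, so M₁ = 2.504912 × 387 ≈ 969.4009 billion.
After: m₂ = (1 + 0.53) / (0.1644 + 0.0058 + 0.53) ≈ 2.185090, MB₂ = 387 − 77.4 = 309.6, so M₂ = 2.185090 × 309.6 ≈ 676.5039 billion.
ΔM = M₂ − M₁ = 676.5039 − 969.4009 = -292.897 billion.

-292.90 billion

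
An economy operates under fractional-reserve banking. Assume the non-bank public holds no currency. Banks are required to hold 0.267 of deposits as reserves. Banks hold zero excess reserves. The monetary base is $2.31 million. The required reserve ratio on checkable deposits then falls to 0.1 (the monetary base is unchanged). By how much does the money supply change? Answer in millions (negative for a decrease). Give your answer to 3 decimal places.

$14.448 million

Initially m₁ = 1 / (0.267) ≈ 3.74532, so M₁ = 3.74532 × 2.31 ≈ 8.6517 million.
After the change m₂ = 1 / (0.1) = 10, so M₂ = 10 × 2.31 = 23.1 million.
ΔM = M₂ − M₁ = 23.1 − 8.6517 = 14.4483 million.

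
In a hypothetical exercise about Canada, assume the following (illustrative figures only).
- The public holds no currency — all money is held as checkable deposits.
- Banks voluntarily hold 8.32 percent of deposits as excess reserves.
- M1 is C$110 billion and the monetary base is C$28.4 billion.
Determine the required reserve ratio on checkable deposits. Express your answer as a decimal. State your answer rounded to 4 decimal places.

Using m = M/MB = 110/28.4 ≈ 3.873239. Since m = (1 + c)/(c + rr + e), the denominator satisfies c + rr + e = (1 + c)/m = (1 + 0) / 3.873239 ≈ 0.258182.
With c = 0 and e = 0.0832, the required reserve ratio on checkable deposits is 0.258182 − 0 − 0.0832 = 0.174982.

0.1750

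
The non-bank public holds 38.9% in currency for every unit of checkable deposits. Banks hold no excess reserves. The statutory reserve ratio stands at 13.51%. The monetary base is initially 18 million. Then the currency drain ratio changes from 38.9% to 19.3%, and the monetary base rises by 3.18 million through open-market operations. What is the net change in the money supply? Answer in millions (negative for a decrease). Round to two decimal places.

29.31 million

Before: m₁ = (1 + 0.389) / (0.1351 + 0.389) ≈ 2.65026, MB₁ = 18, so M₁ = 2.65026 × 18 ≈ 47.7047 million.
After: m₂ = (1 + 0.193) / (0.1351 + 0.193) ≈ 3.63609, MB₂ = 18 + 3.18 = 21.18, so M₂ = 3.63609 × 21.18 ≈ 77.0124 million.
ΔM = M₂ − M₁ = 77.0124 − 47.7047 = 29.3077 million.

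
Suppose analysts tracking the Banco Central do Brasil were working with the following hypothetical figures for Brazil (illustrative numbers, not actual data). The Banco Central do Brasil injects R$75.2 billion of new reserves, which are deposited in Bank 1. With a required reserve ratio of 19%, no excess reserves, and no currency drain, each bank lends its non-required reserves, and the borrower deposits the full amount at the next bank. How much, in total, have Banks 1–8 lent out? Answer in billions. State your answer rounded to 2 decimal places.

Bank i lends (1 − rr)^i of the original deposit: Bank 1 lends 75.2·0.8100 = 60.9120, Bank 2 lends 75.2·0.8100² ≈ 49.3387, and so on.
Summing a geometric series: total = 75.2·[0.8100·(1 − 0.8100^8) / (1 − 0.8100)] ≈ 261.1836 billion.

R$261.18 billion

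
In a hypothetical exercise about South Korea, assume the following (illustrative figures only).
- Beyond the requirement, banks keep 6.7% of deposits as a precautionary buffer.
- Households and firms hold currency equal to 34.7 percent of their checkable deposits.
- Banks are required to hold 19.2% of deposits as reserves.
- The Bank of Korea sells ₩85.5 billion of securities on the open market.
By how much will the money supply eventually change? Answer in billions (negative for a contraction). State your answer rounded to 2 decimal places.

The money multiplier is m = (1 + c) / (rr + e + c) = (1 + 0.347) / (0.192 + 0.067 + 0.347) ≈ 2.22277.
The sale removes 85.5 billion of base, so ΔM = m × ΔMB = 2.22277 × (−85.5) ≈ -190.0468 billion.

-190.05 billion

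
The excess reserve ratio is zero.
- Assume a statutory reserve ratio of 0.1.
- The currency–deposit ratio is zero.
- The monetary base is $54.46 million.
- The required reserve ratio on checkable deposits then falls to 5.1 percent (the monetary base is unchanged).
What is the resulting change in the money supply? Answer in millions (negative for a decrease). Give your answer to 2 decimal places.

$523.24 million

Initially m₁ = 1 / (0.1) = 10, so M₁ = 10 × 54.46 = 544.6 million.
After the change m₂ = 1 / (0.051) ≈ 19.60784, so M₂ = 19.60784 × 54.46 ≈ 1067.843 million.
ΔM = M₂ − M₁ = 1067.843 − 544.6 = 523.243 million.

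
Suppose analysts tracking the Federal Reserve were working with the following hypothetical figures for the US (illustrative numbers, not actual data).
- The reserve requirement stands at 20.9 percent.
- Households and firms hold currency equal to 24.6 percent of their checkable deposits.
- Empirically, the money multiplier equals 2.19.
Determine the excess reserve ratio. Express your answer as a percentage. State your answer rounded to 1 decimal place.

11.4%

Using m = 2.19. Since m = (1 + c)/(c + rr + e), the denominator satisfies c + rr + e = (1 + c)/m = (1 + 0.246) / 2.19 ≈ 0.568950.
With c = 0.246 and rr = 0.209, the excess reserve ratio is 0.568950 − 0.246 − 0.209 = 0.11395.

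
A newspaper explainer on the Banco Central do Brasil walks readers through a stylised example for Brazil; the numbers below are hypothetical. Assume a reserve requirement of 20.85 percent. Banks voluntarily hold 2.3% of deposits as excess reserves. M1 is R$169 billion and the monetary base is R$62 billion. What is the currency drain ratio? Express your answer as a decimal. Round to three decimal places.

Using m = M/MB = 169/62 ≈ 2.725806. From m = (1 + c)/(c + rr + e), rearranging gives 1 + c = m·(c + rr + e), so c·(1 − m) = m·(rr + e) − 1.
Hence c = [m·(rr + e) − 1]/(1 − m) = [2.725806 × (0.2085 + 0.023) − 1] / (1 − 2.725806) ≈ 0.213799.

0.214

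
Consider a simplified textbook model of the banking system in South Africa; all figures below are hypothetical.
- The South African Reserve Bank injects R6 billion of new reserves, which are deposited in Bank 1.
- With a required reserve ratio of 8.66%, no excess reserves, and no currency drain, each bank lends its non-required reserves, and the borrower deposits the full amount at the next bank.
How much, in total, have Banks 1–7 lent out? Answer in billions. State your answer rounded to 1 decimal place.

R29.7 billion

Bank i lends (1 − rr)^i of the original deposit: Bank 1 lends 6·0.9134 = 5.4804, Bank 2 lends 6·0.9134² ≈ 5.0058, and so on.
Summing a geometric series: total = 6·[0.9134·(1 − 0.9134^7) / (1 − 0.9134)] ≈ 29.7164 billion.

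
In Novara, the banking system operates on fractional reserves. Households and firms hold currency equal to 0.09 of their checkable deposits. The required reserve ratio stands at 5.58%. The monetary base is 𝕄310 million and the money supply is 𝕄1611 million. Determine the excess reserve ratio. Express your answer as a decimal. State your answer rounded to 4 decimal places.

Using m = M/MB = 1611/310 ≈ 5.196774. Since m = (1 + c)/(c + rr + e), the denominator satisfies c + rr + e = (1 + c)/m = (1 + 0.09) / 5.196774 ≈ 0.209746.
With c = 0.09 and rr = 0.0558, the excess reserve ratio is 0.209746 − 0.09 − 0.0558 = 0.063946.

0.0639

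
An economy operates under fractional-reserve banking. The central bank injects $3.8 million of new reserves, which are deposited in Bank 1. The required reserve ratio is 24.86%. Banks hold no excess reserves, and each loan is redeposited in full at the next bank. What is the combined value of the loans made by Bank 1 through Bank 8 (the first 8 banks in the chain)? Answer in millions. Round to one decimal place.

$10.3 million

Bank i lends (1 − rr)^i of the original deposit: Bank 1 lends 3.8·0.7514 ≈ 2.8553, Bank 2 lends 3.8·0.7514² ≈ 2.1455, and so on.
Summing a geometric series: total = 3.8·[0.7514·(1 − 0.7514^8) / (1 − 0.7514)] ≈ 10.3185 million.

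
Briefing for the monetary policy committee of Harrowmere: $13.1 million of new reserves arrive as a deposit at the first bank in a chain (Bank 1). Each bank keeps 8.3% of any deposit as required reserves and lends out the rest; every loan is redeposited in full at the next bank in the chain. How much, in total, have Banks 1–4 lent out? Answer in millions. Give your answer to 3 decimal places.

Bank i lends (1 − rr)^i of the original deposit: Bank 1 lends 13.1·0.9170 = 12.0127, Bank 2 lends 13.1·0.9170² ≈ 11.0156, and so on.
Summing a geometric series: total = 13.1·[0.9170·(1 − 0.9170^4) / (1 − 0.9170)] ≈ 42.3926 million.

$42.393 million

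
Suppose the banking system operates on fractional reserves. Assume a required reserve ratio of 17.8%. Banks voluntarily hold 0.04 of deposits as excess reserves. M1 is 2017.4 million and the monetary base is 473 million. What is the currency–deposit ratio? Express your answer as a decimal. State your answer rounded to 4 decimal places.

0.0215

Using m = M/MB = 2017.4/473 ≈ 4.265116. From m = (1 + c)/(c + rr + e), rearranging gives 1 + c = m·(c + rr + e), so c·(1 − m) = m·(rr + e) − 1.
Hence c = [m·(rr + e) − 1]/(1 − m) = [4.265116 × (0.178 + 0.04) − 1] / (1 − 4.265116) ≈ 0.021501.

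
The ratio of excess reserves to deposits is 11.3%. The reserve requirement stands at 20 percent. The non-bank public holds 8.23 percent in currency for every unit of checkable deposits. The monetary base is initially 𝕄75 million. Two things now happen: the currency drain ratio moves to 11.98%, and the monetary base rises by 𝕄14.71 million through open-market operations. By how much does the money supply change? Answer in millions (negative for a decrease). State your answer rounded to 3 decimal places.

Before: m₁ = (1 + 0.0823) / (0.2 + 0.113 + 0.0823) ≈ 2.737921, MB₁ = 75, so M₁ = 2.737921 × 75 ≈ 205.3441 million.
After: m₂ = (1 + 0.1198) / (0.2 + 0.113 + 0.1198) ≈ 2.587338, MB₂ = 75 + 14.71 = 89.71, so M₂ = 2.587338 × 89.71 ≈ 232.1101 million.
ΔM = M₂ − M₁ = 232.1101 − 205.3441 = 26.766 million.

𝕄26.766 million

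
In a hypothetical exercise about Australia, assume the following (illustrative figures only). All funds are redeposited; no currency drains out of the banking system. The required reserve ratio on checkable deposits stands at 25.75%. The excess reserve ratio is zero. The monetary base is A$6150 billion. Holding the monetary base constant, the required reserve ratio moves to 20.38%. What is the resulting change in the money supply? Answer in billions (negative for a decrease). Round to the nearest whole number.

A$6293 billion

Initially m₁ = 1 / (0.2575) ≈ 3.88350, so M₁ = 3.88350 × 6150 = 23883.525 billion.
After the change m₂ = 1 / (0.2038) ≈ 4.90677, so M₂ = 4.90677 × 6150 = 30176.6355 billion.
ΔM = M₂ − M₁ = 30176.6355 − 23883.525 = 6293.1105 billion.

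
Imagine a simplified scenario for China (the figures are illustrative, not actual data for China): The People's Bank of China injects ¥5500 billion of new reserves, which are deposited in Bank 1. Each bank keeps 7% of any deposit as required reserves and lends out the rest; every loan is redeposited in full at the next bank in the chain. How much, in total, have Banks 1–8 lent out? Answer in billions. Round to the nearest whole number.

Bank i lends (1 − rr)^i of the original deposit: Bank 1 lends 5500·0.9300 = 5115.0000, Bank 2 lends 5500·0.9300² = 4756.9500, and so on.
Summing a geometric series: total = 5500·[0.9300·(1 − 0.9300^8) / (1 − 0.9300)] ≈ 32181.9863 billion.

¥32182 billion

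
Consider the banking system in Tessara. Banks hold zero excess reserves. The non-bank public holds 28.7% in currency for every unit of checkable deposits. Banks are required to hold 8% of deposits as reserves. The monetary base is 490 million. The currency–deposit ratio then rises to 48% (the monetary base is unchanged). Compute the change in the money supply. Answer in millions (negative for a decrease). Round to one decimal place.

-423.3 million

Initially m₁ = (1 + 0.287) / (0.08 + 0.287) ≈ 3.50681, so M₁ = 3.50681 × 490 = 1718.3369 million.
After the change m₂ = (1 + 0.48) / (0.08 + 0.48) ≈ 2.64286, so M₂ = 2.64286 × 490 = 1295.0014 million.
ΔM = M₂ − M₁ = 1295.0014 − 1718.3369 = -423.3355 million.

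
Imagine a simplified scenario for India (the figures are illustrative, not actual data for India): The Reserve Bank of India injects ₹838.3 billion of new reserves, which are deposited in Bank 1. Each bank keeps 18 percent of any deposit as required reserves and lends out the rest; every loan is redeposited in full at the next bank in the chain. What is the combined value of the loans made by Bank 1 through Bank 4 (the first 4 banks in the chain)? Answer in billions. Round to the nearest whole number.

₹2092 billion

Bank i lends (1 − rr)^i of the original deposit: Bank 1 lends 838.3·0.8200 = 687.4060, Bank 2 lends 838.3·0.8200² ≈ 563.6729, and so on.
Summing a geometric series: total = 838.3·[0.8200·(1 − 0.8200^4) / (1 − 0.8200)] ≈ 2092.3044 billion.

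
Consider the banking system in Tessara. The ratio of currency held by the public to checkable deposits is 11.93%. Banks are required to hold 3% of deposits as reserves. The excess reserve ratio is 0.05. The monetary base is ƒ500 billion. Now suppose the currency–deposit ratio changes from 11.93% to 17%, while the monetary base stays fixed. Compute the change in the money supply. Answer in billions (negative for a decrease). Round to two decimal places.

Initially m₁ = (1 + 0.1193) / (0.03 + 0.05 + 0.1193) ≈ 5.616157, so M₁ = 5.616157 × 500 = 2808.0785 billion.
After the change m₂ = (1 + 0.17) / (0.03 + 0.05 + 0.17) = 4.68, so M₂ = 4.68 × 500 = 2340 billion.
ΔM = M₂ − M₁ = 2340 − 2808.0785 = -468.0785 billion.

-468.08 billion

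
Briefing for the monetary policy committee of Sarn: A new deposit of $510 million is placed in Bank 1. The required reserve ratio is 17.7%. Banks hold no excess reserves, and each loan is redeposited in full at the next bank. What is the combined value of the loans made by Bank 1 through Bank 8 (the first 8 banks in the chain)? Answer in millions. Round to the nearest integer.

$1872 million

Bank i lends (1 − rr)^i of the original deposit: Bank 1 lends 510·0.8230 = 419.7300, Bank 2 lends 510·0.8230² ≈ 345.4378, and so on.
Summing a geometric series: total = 510·[0.8230·(1 − 0.8230^8) / (1 − 0.8230)] ≈ 1872.2469 million.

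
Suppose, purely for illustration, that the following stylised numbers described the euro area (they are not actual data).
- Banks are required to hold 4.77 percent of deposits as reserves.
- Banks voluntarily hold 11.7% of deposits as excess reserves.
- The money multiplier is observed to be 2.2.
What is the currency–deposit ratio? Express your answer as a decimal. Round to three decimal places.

Using m = 2.2. From m = (1 + c)/(c + rr + e), rearranging gives 1 + c = m·(c + rr + e), so c·(1 − m) = m·(rr + e) − 1.
Hence c = [m·(rr + e) − 1]/(1 − m) = [2.2 × (0.0477 + 0.117) − 1] / (1 − 2.2) ≈ 0.531383.

0.531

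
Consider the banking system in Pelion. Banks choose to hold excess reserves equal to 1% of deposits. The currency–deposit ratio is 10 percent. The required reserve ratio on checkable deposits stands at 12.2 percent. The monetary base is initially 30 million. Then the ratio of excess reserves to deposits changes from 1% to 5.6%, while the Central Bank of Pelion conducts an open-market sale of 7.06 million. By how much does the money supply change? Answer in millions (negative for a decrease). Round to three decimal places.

-51.472 million

Before: m₁ = (1 + 0.1) / (0.122 + 0.01 + 0.1) ≈ 4.741379, MB₁ = 30, so M₁ = 4.741379 × 30 ≈ 142.2414 million.
After: m₂ = (1 + 0.1) / (0.122 + 0.056 + 0.1) ≈ 3.956835, MB₂ = 30 − 7.06 = 22.94, so M₂ = 3.956835 × 22.94 ≈ 90.7698 million.
ΔM = M₂ − M₁ = 90.7698 − 142.2414 = -51.4716 million.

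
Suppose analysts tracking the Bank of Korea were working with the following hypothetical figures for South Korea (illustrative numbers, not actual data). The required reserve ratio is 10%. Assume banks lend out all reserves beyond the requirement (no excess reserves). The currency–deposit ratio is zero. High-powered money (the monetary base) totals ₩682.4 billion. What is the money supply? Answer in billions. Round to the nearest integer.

₩6824 billion

With no currency drain or excess reserves, the money multiplier is m = 1/rr = 1/0.1 = 10.
Money supply M = m × MB = 10 × 682.4 = 6824 billion.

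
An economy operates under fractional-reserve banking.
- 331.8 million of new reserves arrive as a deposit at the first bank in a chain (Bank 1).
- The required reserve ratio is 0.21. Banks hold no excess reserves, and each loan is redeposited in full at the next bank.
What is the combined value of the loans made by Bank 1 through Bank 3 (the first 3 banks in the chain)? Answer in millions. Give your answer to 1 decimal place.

632.8 million

Bank i lends (1 − rr)^i of the original deposit: Bank 1 lends 331.8·0.7900 = 262.1220, Bank 2 lends 331.8·0.7900² ≈ 207.0764, and so on.
Summing a geometric series: total = 331.8·[0.7900·(1 − 0.7900^3) / (1 − 0.7900)] ≈ 632.7887 million.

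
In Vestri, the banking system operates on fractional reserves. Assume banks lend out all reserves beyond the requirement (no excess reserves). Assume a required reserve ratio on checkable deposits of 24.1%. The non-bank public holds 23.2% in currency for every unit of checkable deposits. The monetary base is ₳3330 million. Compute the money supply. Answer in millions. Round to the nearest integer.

₳8673 million

The money multiplier is m = (1 + c) / (rr + c) = (1 + 0.232) / (0.241 + 0.232) ≈ 2.60465.
So M = m × MB = 2.60465 × 3330 = 8673.4845 million.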